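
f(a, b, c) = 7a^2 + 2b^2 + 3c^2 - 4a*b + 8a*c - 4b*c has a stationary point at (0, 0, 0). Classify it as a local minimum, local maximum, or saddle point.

local minimum

The Hessian at the origin is H = [[14, -4, 8], [-4, 4, -4], [8, -4, 6]].
Congruent diagonalization of H (simultaneous row and column reduction) yields pivots 14, 20/7, 2/5.
That gives 3 positive pivots.
H is positive definite, so the origin is a strict local minimum.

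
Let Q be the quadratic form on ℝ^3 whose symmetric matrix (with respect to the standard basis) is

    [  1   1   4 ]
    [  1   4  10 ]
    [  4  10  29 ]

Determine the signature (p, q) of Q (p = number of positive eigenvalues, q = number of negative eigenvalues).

(3, 0)

Applying the same elementary operations to the rows and columns of A produces a congruent diagonal matrix with entries 1, 3, 1.
Counting signs: 3 positive.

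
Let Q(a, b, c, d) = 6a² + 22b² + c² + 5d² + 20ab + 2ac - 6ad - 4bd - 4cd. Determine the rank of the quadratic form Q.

The associated matrix is A = [[6, 10, 1, -3], [10, 22, 0, -2], [1, 0, 1, -2], [-3, -2, -2, 5]].
Symmetric row and column elimination reduces A to a congruent diagonal form with pivots 6, 16/3, 5/16, 4/5.
That gives 4 positive pivots.
The rank is the number of nonzero pivots: 4.

4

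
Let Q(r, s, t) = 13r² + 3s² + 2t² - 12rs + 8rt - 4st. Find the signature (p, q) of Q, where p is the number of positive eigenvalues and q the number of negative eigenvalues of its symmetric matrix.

The associated matrix is A = [[13, -6, 4], [-6, 3, -2], [4, -2, 2]].
Applying the same elementary operations to the rows and columns of A produces a congruent diagonal matrix with entries 13, 3/13, 2/3.
Counting signs: 3 positive.

(3, 0)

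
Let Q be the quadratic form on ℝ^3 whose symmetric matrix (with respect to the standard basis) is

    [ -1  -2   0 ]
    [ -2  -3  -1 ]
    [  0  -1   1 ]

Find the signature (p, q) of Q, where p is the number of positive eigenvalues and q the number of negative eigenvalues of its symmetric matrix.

(1, 1)

Congruent diagonalization of A (simultaneous row and column reduction) yields pivots -1, 1, 0.
Counting signs: 1 positive, 1 negative, 1 zero.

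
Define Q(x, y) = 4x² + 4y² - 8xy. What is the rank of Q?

1

The symmetric matrix is A = [[4, -4], [-4, 4]].
Symmetric row and column elimination reduces A to a congruent diagonal form with pivots 4, 0.
Counting signs: 1 positive, 1 zero.
The rank is the number of nonzero pivots: 1.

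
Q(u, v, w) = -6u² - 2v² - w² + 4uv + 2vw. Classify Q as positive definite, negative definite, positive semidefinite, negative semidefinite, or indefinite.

The symmetric matrix of Q is A = [[-6, 2, 0], [2, -2, 1], [0, 1, -1]].
Leading principal minors: Δ_1 = -6, Δ_2 = 8, Δ_3 = -2.
The signs alternate starting with Δ_1 < 0, so by Sylvester's criterion Q is negative definite.

negative definite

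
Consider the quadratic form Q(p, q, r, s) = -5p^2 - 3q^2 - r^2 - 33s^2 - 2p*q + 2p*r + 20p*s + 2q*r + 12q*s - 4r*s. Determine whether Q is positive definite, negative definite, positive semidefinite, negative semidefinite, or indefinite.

The symmetric matrix is A = [[-5, -1, 1, 10], [-1, -3, 1, 6], [1, 1, -1, -2], [10, 6, -2, -33]].
Row-reducing A symmetrically gives the diagonal entries -5, -14/5, -4/7, -5.
So there are 4 negative pivots.
Hence Q is negative definite.

negative definite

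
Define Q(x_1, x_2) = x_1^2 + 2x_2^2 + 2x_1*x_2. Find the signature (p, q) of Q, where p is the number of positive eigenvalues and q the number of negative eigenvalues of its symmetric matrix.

Write A = [[1, 1], [1, 2]].
Congruent diagonalization of A (simultaneous row and column reduction) yields pivots 1, 1.
So there are 2 positive pivots.

(2, 0)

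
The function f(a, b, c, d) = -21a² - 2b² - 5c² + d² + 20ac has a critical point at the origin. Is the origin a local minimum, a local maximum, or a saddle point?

The Hessian at the origin is H = [[-42, 0, 20, 0], [0, -4, 0, 0], [20, 0, -10, 0], [0, 0, 0, 2]].
An LDLᵀ factorisation of H has diagonal entries -42, -4, -10/21, 2.
Counting signs: 1 positive, 3 negative.
H is indefinite, so the origin is a saddle point.

saddle point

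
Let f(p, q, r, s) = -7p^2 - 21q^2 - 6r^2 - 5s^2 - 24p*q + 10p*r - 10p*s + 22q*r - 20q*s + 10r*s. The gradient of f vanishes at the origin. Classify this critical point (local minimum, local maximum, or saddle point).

The Hessian at the origin is H = [[-14, -24, 10, -10], [-24, -42, 22, -20], [10, 22, -12, 10], [-10, -20, 10, -10]].
Row-reducing H symmetrically gives the diagonal entries -14, -6/7, 68/3, -20/17.
That gives 1 positive, 3 negative pivots.
H is indefinite, so the origin is a saddle point.

saddle point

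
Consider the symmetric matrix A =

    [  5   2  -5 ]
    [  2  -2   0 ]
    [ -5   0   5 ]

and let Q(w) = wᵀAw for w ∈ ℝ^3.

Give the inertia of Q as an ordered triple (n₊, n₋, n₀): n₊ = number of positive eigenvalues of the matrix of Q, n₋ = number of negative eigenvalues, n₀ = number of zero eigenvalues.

(2, 1, 0)

An LDLᵀ factorisation of A has diagonal entries 5, -14/5, 10/7.
That gives 2 positive, 1 negative pivots.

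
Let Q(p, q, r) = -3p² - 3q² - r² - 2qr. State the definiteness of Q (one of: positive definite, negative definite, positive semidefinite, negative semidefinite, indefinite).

negative definite

The symmetric matrix of Q is A = [[-3, 0, 0], [0, -3, -1], [0, -1, -1]].
Leading principal minors: Δ_1 = -3, Δ_2 = 9, Δ_3 = -6.
The signs alternate starting with Δ_1 < 0, so by Sylvester's criterion Q is negative definite.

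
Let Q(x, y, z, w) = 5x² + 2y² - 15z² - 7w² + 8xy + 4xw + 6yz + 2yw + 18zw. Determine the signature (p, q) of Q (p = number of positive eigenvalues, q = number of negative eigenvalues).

(1, 2)

The associated matrix is A = [[5, 4, 0, 2], [4, 2, 3, 1], [0, 3, -15, 9], [2, 1, 9, -7]].
Row-reducing A symmetrically gives the diagonal entries 5, -6/5, -15/2, 0.
That gives 1 positive, 2 negative, 1 zero pivots.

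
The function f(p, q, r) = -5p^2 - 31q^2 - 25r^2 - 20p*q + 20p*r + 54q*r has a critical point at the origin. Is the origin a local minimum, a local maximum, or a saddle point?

local maximum

The Hessian at the origin is H = [[-10, -20, 20], [-20, -62, 54], [20, 54, -50]].
Row-reducing H symmetrically gives the diagonal entries -10, -22, -12/11.
Counting signs: 3 negative.
H is negative definite, so the origin is a strict local maximum.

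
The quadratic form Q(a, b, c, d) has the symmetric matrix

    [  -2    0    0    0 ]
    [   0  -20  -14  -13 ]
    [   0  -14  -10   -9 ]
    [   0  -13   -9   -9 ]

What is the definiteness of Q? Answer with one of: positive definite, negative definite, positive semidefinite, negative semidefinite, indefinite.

negative definite

Leading principal minors: Δ_1 = -2, Δ_2 = 40, Δ_3 = -8, Δ_4 = 4.
The signs alternate starting with Δ_1 < 0, so by Sylvester's criterion Q is negative definite.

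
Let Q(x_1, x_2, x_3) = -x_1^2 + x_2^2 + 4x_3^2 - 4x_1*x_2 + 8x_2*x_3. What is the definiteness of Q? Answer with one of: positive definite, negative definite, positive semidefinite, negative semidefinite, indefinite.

indefinite

Write A = [[-1, -2, 0], [-2, 1, 4], [0, 4, 4]].
Applying the same elementary operations to the rows and columns of A produces a congruent diagonal matrix with entries -1, 5, 4/5.
Counting signs: 2 positive, 1 negative.
Hence Q is indefinite.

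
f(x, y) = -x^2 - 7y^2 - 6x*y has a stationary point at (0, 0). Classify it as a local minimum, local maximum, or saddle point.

The Hessian at the origin is H = [[-2, -6], [-6, -14]].
det H = -2·-14 − (-6)² = -8 < 0, so H is indefinite.
Therefore the origin is a saddle point.

saddle point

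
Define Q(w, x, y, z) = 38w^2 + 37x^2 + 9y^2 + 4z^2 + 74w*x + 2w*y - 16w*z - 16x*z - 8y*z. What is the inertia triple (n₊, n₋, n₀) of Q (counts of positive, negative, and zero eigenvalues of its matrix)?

The associated matrix is A = [[38, 37, 1, -8], [37, 37, 0, -8], [1, 0, 9, -4], [-8, -8, -4, 4]].
Symmetric row and column elimination reduces A to a congruent diagonal form with pivots 38, 37/38, 8, 10/37.
So there are 4 positive pivots.

(4, 0, 0)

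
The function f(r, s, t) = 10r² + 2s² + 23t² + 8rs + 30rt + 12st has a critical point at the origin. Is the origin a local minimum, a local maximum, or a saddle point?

The Hessian at the origin is H = [[20, 8, 30], [8, 4, 12], [30, 12, 46]].
Congruent diagonalization of H (simultaneous row and column reduction) yields pivots 20, 4/5, 1.
That gives 3 positive pivots.
H is positive definite, so the origin is a strict local minimum.

local minimum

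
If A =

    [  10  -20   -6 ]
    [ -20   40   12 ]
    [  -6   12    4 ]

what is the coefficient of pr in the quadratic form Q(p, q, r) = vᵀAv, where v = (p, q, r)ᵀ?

The coefficient of pr is A[1,3] + A[3,1] = 2·(-6) = -12.

-12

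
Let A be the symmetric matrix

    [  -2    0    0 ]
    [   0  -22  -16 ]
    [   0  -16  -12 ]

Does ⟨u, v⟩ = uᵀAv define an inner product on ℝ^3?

Congruent diagonalization of A (simultaneous row and column reduction) yields pivots -2, -22, -4/11.
That gives 3 negative pivots.
Hence Q is negative definite.
⟨·,·⟩ is an inner product exactly when A is positive definite.

no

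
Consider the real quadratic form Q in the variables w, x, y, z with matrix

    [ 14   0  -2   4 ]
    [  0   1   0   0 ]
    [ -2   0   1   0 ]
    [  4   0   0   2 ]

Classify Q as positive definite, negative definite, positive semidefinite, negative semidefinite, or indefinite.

An LDLᵀ factorisation of A has diagonal entries 14, 1, 5/7, 2/5.
That gives 4 positive pivots.
Hence Q is positive definite.

positive definite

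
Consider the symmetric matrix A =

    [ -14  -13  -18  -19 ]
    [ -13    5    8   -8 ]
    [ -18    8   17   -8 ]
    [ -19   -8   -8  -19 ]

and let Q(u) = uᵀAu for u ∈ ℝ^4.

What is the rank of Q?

4

Symmetric row and column elimination reduces A to a congruent diagonal form with pivots -14, 239/14, 1043/239, -60/1043.
Counting signs: 2 positive, 2 negative.
The rank is the number of nonzero pivots: 4.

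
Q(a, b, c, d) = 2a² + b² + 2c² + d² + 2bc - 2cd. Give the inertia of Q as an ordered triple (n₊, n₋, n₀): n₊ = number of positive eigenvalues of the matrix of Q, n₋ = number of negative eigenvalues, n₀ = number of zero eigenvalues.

The associated matrix is A = [[2, 0, 0, 0], [0, 1, 1, 0], [0, 1, 2, -1], [0, 0, -1, 1]].
Congruent diagonalization of A (simultaneous row and column reduction) yields pivots 2, 1, 1, 0.
That gives 3 positive, 1 zero pivots.

(3, 0, 1)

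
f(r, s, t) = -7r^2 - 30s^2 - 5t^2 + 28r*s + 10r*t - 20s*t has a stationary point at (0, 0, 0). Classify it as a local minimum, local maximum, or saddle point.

local maximum

The Hessian at the origin is H = [[-14, 28, 10], [28, -60, -20], [10, -20, -10]].
Row-reducing H symmetrically gives the diagonal entries -14, -4, -20/7.
Counting signs: 3 negative.
H is negative definite, so the origin is a strict local maximum.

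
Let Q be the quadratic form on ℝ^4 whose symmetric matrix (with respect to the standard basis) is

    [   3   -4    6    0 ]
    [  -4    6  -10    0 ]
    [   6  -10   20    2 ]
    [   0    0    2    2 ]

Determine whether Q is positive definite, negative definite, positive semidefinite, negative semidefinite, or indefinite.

Applying the same elementary operations to the rows and columns of A produces a congruent diagonal matrix with entries 3, 2/3, 2, 0.
That gives 3 positive, 1 zero pivots.
Hence Q is positive semidefinite.

positive semidefinite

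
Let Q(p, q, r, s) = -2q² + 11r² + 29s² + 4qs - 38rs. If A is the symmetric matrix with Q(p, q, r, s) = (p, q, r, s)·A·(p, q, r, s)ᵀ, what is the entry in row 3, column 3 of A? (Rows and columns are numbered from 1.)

11

The coefficient of r² in Q is 11, and that is exactly A[3,3].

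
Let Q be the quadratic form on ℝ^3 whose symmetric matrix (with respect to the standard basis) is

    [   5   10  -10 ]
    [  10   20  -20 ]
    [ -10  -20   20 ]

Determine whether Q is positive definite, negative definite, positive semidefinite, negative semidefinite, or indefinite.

positive semidefinite

Applying the same elementary operations to the rows and columns of A produces a congruent diagonal matrix with entries 5, 0, 0.
So there are 1 positive, 2 zero pivots.
Hence Q is positive semidefinite.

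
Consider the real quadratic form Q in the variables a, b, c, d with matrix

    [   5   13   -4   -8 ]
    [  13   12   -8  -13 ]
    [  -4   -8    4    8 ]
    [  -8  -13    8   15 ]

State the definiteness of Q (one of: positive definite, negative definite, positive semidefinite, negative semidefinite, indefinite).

Applying the same elementary operations to the rows and columns of A produces a congruent diagonal matrix with entries 5, -109/5, 116/109, -20/29.
So there are 2 positive, 2 negative pivots.
Hence Q is indefinite.

indefinite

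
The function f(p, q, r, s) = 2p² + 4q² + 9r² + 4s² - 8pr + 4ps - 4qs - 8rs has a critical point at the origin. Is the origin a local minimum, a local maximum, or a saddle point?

The Hessian at the origin is H = [[4, 0, -8, 4], [0, 8, 0, -4], [-8, 0, 18, -8], [4, -4, -8, 8]].
Symmetric row and column elimination reduces H to a congruent diagonal form with pivots 4, 8, 2, 2.
Counting signs: 4 positive.
H is positive definite, so the origin is a strict local minimum.

local minimum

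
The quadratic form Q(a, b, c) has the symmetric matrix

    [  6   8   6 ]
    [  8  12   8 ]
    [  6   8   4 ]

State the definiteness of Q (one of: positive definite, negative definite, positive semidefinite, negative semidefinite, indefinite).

indefinite

Symmetric row and column elimination reduces A to a congruent diagonal form with pivots 6, 4/3, -2.
Counting signs: 2 positive, 1 negative.
Hence Q is indefinite.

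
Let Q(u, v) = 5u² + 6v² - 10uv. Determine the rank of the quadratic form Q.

2

The associated matrix is A = [[5, -5], [-5, 6]].
Congruent diagonalization of A (simultaneous row and column reduction) yields pivots 5, 1.
Counting signs: 2 positive.
The rank is the number of nonzero pivots: 2.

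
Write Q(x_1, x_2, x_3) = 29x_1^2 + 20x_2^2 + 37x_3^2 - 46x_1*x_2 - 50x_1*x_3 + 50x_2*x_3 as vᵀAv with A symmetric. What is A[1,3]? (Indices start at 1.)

-25

The coefficient of x_1·x_3 in Q is -50. For a symmetric A this equals A[1,3] + A[3,1] = 2·A[1,3].
So A[1,3] = -50/2 = -25.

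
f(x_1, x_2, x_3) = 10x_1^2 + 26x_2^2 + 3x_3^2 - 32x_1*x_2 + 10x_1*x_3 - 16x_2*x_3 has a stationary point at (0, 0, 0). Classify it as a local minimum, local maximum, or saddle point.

The Hessian at the origin is H = [[20, -32, 10], [-32, 52, -16], [10, -16, 6]].
An LDLᵀ factorisation of H has diagonal entries 20, 4/5, 1.
That gives 3 positive pivots.
H is positive definite, so the origin is a strict local minimum.

local minimum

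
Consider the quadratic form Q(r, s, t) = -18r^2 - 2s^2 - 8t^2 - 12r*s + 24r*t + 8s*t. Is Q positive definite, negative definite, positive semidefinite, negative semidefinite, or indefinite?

The symmetric matrix is A = [[-18, -6, 12], [-6, -2, 4], [12, 4, -8]].
Congruent diagonalization of A (simultaneous row and column reduction) yields pivots -18, 0, 0.
Counting signs: 1 negative, 2 zero.
Hence Q is negative semidefinite.

negative semidefinite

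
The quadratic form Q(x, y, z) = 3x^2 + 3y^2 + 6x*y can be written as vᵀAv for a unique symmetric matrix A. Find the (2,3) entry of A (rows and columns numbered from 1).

0

The coefficient of y·z in Q is 0. For a symmetric A this equals A[2,3] + A[3,2] = 2·A[2,3].
So A[2,3] = 0/2 = 0.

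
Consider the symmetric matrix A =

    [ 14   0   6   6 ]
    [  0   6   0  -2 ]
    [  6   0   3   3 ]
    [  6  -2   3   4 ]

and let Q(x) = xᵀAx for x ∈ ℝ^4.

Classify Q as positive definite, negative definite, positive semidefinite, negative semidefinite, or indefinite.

Applying the same elementary operations to the rows and columns of A produces a congruent diagonal matrix with entries 14, 6, 3/7, 1/3.
That gives 4 positive pivots.
Hence Q is positive definite.

positive definite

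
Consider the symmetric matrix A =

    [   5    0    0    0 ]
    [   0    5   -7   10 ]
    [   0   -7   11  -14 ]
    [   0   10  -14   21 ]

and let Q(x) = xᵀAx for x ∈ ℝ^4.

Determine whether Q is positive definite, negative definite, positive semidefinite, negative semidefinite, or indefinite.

positive definite

Leading principal minors: Δ_1 = 5, Δ_2 = 25, Δ_3 = 30, Δ_4 = 30.
All leading principal minors are positive, so by Sylvester's criterion Q is positive definite.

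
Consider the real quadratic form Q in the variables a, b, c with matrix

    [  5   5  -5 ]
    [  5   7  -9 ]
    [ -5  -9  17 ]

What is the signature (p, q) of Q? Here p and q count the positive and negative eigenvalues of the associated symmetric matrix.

Congruent diagonalization of A (simultaneous row and column reduction) yields pivots 5, 2, 4.
That gives 3 positive pivots.

(3, 0)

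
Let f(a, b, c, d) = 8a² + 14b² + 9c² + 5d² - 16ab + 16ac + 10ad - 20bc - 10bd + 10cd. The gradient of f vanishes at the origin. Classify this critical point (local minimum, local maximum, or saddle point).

local minimum

The Hessian at the origin is H = [[16, -16, 16, 10], [-16, 28, -20, -10], [16, -20, 18, 10], [10, -10, 10, 10]].
Congruent diagonalization of H (simultaneous row and column reduction) yields pivots 16, 12, 2/3, 15/4.
That gives 4 positive pivots.
H is positive definite, so the origin is a strict local minimum.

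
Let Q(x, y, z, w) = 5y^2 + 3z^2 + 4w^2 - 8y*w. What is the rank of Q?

3

The symmetric matrix is A = [[0, 0, 0, 0], [0, 5, 0, -4], [0, 0, 3, 0], [0, -4, 0, 4]].
Symmetric row and column elimination reduces A to a congruent diagonal form with pivots 0, 5, 3, 4/5.
Counting signs: 3 positive, 1 zero.
The rank is the number of nonzero pivots: 3.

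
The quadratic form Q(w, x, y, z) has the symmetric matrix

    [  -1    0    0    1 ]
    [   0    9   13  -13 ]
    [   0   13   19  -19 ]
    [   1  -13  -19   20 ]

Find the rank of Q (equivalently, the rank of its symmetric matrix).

Row-reducing A symmetrically gives the diagonal entries -1, 9, 2/9, 2.
Counting signs: 3 positive, 1 negative.
The rank is the number of nonzero pivots: 4.

4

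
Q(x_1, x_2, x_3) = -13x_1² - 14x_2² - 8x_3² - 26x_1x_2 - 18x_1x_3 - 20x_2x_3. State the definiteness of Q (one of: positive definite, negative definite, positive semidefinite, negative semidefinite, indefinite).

negative definite

The associated matrix is A = [[-13, -13, -9], [-13, -14, -10], [-9, -10, -8]].
An LDLᵀ factorisation of A has diagonal entries -13, -1, -10/13.
Counting signs: 3 negative.
Hence Q is negative definite.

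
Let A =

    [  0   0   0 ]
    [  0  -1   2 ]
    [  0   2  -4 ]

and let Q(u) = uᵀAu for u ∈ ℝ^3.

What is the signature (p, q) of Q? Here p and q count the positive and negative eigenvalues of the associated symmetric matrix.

Symmetric row and column elimination reduces A to a congruent diagonal form with pivots 0, -1, 0.
So there are 1 negative, 2 zero pivots.

(0, 1)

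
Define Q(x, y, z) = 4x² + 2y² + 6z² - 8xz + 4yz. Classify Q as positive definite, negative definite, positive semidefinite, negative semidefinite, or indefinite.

Write A = [[4, 0, -4], [0, 2, 2], [-4, 2, 6]].
Congruent diagonalization of A (simultaneous row and column reduction) yields pivots 4, 2, 0.
So there are 2 positive, 1 zero pivots.
Hence Q is positive semidefinite.

positive semidefinite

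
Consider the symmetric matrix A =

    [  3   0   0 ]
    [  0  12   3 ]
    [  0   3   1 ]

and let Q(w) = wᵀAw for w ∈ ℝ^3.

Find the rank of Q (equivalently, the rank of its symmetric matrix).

3

Congruent diagonalization of A (simultaneous row and column reduction) yields pivots 3, 12, 1/4.
Counting signs: 3 positive.
The rank is the number of nonzero pivots: 3.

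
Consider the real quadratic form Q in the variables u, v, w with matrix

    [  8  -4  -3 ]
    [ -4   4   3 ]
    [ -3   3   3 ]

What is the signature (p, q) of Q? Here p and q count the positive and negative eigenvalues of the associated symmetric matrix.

(3, 0)

Congruent diagonalization of A (simultaneous row and column reduction) yields pivots 8, 2, 3/4.
So there are 3 positive pivots.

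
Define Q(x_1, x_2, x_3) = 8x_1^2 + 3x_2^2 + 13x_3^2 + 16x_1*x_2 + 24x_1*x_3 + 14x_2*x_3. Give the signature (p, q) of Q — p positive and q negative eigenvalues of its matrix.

The associated matrix is A = [[8, 8, 12], [8, 3, 7], [12, 7, 13]].
Row-reducing A symmetrically gives the diagonal entries 8, -5, 0.
Counting signs: 1 positive, 1 negative, 1 zero.

(1, 1)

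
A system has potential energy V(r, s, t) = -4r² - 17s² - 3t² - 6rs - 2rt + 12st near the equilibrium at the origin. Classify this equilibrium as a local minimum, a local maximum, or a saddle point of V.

saddle point

The Hessian at the origin is H = [[-8, -6, -2], [-6, -34, 12], [-2, 12, -6]].
An LDLᵀ factorisation of H has diagonal entries -8, -59/2, 40/59.
That gives 1 positive, 2 negative pivots.
H is indefinite, so the origin is a saddle point.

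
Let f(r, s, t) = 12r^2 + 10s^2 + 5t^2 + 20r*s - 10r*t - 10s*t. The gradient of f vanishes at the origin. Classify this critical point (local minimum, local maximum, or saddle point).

local minimum

The Hessian at the origin is H = [[24, 20, -10], [20, 20, -10], [-10, -10, 10]].
Row-reducing H symmetrically gives the diagonal entries 24, 10/3, 5.
So there are 3 positive pivots.
H is positive definite, so the origin is a strict local minimum.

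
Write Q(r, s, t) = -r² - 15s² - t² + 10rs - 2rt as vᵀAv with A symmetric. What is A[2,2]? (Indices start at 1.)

-15

The coefficient of s² in Q is -15, and that is exactly A[2,2].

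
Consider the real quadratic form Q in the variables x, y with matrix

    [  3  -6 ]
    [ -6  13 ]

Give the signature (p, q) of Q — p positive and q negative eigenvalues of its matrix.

Congruent diagonalization of A (simultaneous row and column reduction) yields pivots 3, 1.
So there are 2 positive pivots.

(2, 0)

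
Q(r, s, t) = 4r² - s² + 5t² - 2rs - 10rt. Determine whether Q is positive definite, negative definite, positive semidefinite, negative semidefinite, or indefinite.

indefinite

Write A = [[4, -1, -5], [-1, -1, 0], [-5, 0, 5]].
Row-reducing A symmetrically gives the diagonal entries 4, -5/4, 0.
Counting signs: 1 positive, 1 negative, 1 zero.
Hence Q is indefinite.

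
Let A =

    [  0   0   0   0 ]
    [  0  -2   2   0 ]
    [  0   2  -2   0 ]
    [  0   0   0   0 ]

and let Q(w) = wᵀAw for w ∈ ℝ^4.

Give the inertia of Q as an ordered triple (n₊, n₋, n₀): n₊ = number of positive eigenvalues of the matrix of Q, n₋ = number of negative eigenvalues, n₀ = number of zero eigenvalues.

(0, 1, 3)

Row-reducing A symmetrically gives the diagonal entries 0, -2, 0, 0.
That gives 1 negative, 3 zero pivots.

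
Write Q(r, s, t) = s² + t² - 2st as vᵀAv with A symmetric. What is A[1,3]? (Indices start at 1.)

The coefficient of r·t in Q is 0. For a symmetric A this equals A[1,3] + A[3,1] = 2·A[1,3].
So A[1,3] = 0/2 = 0.

0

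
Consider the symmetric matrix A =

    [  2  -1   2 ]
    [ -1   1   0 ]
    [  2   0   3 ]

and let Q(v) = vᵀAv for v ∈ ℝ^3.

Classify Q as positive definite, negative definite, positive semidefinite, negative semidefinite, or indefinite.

indefinite

Row-reducing A symmetrically gives the diagonal entries 2, 1/2, -1.
Counting signs: 2 positive, 1 negative.
Hence Q is indefinite.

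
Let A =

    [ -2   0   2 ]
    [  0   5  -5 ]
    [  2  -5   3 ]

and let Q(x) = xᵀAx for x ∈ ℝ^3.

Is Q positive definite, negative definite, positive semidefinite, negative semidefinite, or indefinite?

Applying the same elementary operations to the rows and columns of A produces a congruent diagonal matrix with entries -2, 5, 0.
That gives 1 positive, 1 negative, 1 zero pivots.
Hence Q is indefinite.

indefinite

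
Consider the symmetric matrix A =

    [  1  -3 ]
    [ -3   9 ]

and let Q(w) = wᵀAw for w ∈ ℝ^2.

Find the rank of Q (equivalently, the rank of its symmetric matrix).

1

Row-reducing A symmetrically gives the diagonal entries 1, 0.
So there are 1 positive, 1 zero pivots.
The rank is the number of nonzero pivots: 1.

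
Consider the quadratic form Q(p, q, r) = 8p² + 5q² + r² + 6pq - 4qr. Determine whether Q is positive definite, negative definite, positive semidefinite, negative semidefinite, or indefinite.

Write A = [[8, 3, 0], [3, 5, -2], [0, -2, 1]].
An LDLᵀ factorisation of A has diagonal entries 8, 31/8, -1/31.
That gives 2 positive, 1 negative pivots.
Hence Q is indefinite.

indefinite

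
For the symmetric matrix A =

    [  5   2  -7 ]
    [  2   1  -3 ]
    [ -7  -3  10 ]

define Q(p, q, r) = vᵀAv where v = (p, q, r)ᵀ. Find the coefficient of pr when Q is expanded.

-14

The coefficient of pr is A[1,3] + A[3,1] = 2·(-7) = -14.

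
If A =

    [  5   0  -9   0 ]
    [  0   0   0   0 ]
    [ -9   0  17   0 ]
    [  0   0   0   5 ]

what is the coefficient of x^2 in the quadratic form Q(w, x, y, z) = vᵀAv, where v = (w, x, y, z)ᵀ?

0

The coefficient of x^2 is the diagonal entry A[2,2] = 0.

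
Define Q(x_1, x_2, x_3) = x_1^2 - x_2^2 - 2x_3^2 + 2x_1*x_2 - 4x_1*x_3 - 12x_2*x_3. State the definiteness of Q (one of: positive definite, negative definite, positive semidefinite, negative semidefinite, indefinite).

indefinite

The associated matrix is A = [[1, 1, -2], [1, -1, -6], [-2, -6, -2]].
An LDLᵀ factorisation of A has diagonal entries 1, -2, 2.
Counting signs: 2 positive, 1 negative.
Hence Q is indefinite.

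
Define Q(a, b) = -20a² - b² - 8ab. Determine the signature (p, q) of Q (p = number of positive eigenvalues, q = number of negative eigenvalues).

The associated matrix is A = [[-20, -4], [-4, -1]].
Symmetric row and column elimination reduces A to a congruent diagonal form with pivots -20, -1/5.
Counting signs: 2 negative.

(0, 2)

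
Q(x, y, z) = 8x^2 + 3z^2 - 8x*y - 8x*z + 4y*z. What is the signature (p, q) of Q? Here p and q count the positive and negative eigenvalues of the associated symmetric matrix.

The associated matrix is A = [[8, -4, -4], [-4, 0, 2], [-4, 2, 3]].
Applying the same elementary operations to the rows and columns of A produces a congruent diagonal matrix with entries 8, -2, 1.
Counting signs: 2 positive, 1 negative.

(2, 1)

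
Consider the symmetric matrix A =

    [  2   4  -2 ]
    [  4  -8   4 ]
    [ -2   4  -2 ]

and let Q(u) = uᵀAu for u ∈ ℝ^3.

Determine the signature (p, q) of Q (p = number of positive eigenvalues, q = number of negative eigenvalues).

(1, 1)

Symmetric row and column elimination reduces A to a congruent diagonal form with pivots 2, -16, 0.
So there are 1 positive, 1 negative, 1 zero pivots.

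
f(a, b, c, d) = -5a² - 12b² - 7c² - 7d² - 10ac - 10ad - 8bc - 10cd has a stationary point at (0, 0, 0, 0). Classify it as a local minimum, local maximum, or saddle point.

The Hessian at the origin is H = [[-10, 0, -10, -10], [0, -24, -8, 0], [-10, -8, -14, -10], [-10, 0, -10, -14]].
Symmetric row and column elimination reduces H to a congruent diagonal form with pivots -10, -24, -4/3, -4.
That gives 4 negative pivots.
H is negative definite, so the origin is a strict local maximum.

local maximum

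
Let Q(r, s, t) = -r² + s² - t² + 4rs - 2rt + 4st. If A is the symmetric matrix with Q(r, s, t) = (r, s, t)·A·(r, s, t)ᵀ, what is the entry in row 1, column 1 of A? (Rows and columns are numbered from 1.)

The coefficient of r² in Q is -1, and that is exactly A[1,1].

-1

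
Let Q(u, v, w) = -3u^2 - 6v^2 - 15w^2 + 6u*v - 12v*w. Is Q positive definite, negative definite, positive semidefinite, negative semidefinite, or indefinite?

The symmetric matrix of Q is A = [[-3, 3, 0], [3, -6, -6], [0, -6, -15]].
Leading principal minors: Δ_1 = -3, Δ_2 = 9, Δ_3 = -27.
The signs alternate starting with Δ_1 < 0, so by Sylvester's criterion Q is negative definite.

negative definite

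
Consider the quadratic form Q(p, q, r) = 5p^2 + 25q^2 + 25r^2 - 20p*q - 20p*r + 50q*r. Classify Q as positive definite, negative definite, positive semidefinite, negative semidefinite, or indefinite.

The associated matrix is A = [[5, -10, -10], [-10, 25, 25], [-10, 25, 25]].
Symmetric row and column elimination reduces A to a congruent diagonal form with pivots 5, 5, 0.
Counting signs: 2 positive, 1 zero.
Hence Q is positive semidefinite.

positive semidefinite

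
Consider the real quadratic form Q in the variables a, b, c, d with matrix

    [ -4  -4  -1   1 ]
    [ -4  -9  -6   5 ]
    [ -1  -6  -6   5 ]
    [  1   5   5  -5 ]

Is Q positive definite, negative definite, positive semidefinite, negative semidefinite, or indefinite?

negative definite

Leading principal minors: Δ_1 = -4, Δ_2 = 20, Δ_3 = -15, Δ_4 = 12.
The signs alternate starting with Δ_1 < 0, so by Sylvester's criterion Q is negative definite.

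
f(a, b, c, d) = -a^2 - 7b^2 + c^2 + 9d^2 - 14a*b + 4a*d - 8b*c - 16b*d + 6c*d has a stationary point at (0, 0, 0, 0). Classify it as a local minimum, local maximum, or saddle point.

The Hessian at the origin is H = [[-2, -14, 0, 4], [-14, -14, -8, -16], [0, -8, 2, 6], [4, -16, 6, 18]].
Symmetric row and column elimination reduces H to a congruent diagonal form with pivots -2, 84, 26/21, 4/13.
That gives 3 positive, 1 negative pivots.
H is indefinite, so the origin is a saddle point.

saddle point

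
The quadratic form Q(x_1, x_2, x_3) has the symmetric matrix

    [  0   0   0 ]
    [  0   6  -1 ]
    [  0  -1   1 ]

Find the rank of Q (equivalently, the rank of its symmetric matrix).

2

Congruent diagonalization of A (simultaneous row and column reduction) yields pivots 0, 6, 5/6.
That gives 2 positive, 1 zero pivots.
The rank is the number of nonzero pivots: 2.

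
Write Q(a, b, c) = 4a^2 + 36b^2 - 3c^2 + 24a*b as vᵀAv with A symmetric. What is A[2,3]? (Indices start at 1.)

The coefficient of b·c in Q is 0. For a symmetric A this equals A[2,3] + A[3,2] = 2·A[2,3].
So A[2,3] = 0/2 = 0.

0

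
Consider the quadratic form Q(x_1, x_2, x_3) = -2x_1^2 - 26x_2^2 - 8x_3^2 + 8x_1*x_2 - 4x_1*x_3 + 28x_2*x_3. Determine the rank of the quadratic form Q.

The associated matrix is A = [[-2, 4, -2], [4, -26, 14], [-2, 14, -8]].
Symmetric row and column elimination reduces A to a congruent diagonal form with pivots -2, -18, -4/9.
Counting signs: 3 negative.
The rank is the number of nonzero pivots: 3.

3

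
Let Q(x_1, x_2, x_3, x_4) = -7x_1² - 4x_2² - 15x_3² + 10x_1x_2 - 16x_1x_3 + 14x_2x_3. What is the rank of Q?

3

The symmetric matrix is A = [[-7, 5, -8, 0], [5, -4, 7, 0], [-8, 7, -15, 0], [0, 0, 0, 0]].
Congruent diagonalization of A (simultaneous row and column reduction) yields pivots -7, -3/7, -2, 0.
Counting signs: 3 negative, 1 zero.
The rank is the number of nonzero pivots: 3.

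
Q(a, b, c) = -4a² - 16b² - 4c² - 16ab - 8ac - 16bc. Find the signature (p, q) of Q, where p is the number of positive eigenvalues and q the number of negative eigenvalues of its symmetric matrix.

The associated matrix is A = [[-4, -8, -4], [-8, -16, -8], [-4, -8, -4]].
Symmetric row and column elimination reduces A to a congruent diagonal form with pivots -4, 0, 0.
That gives 1 negative, 2 zero pivots.

(0, 1)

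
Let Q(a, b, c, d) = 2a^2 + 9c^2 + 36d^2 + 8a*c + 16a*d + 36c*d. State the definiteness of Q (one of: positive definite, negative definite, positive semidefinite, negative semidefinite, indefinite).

The symmetric matrix is A = [[2, 0, 4, 8], [0, 0, 0, 0], [4, 0, 9, 18], [8, 0, 18, 36]].
Applying the same elementary operations to the rows and columns of A produces a congruent diagonal matrix with entries 2, 0, 1, 0.
Counting signs: 2 positive, 2 zero.
Hence Q is positive semidefinite.

positive semidefinite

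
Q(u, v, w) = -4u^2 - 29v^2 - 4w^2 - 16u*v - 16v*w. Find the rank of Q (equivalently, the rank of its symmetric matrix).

Write A = [[-4, -8, 0], [-8, -29, -8], [0, -8, -4]].
Congruent diagonalization of A (simultaneous row and column reduction) yields pivots -4, -13, 12/13.
Counting signs: 1 positive, 2 negative.
The rank is the number of nonzero pivots: 3.

3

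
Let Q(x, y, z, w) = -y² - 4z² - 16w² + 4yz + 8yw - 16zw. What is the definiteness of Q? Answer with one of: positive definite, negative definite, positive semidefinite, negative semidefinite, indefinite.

negative semidefinite

Write A = [[0, 0, 0, 0], [0, -1, 2, 4], [0, 2, -4, -8], [0, 4, -8, -16]].
Congruent diagonalization of A (simultaneous row and column reduction) yields pivots 0, -1, 0, 0.
That gives 1 negative, 3 zero pivots.
Hence Q is negative semidefinite.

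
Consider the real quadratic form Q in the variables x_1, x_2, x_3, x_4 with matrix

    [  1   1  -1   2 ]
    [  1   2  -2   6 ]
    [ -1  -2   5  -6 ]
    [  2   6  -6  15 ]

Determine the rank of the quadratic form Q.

Applying the same elementary operations to the rows and columns of A produces a congruent diagonal matrix with entries 1, 1, 3, -5.
Counting signs: 3 positive, 1 negative.
The rank is the number of nonzero pivots: 4.

4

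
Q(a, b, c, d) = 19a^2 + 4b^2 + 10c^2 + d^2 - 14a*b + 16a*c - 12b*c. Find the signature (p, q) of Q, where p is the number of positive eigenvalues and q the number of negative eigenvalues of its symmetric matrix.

(4, 0)

The symmetric matrix is A = [[19, -7, 8, 0], [-7, 4, -6, 0], [8, -6, 10, 0], [0, 0, 0, 1]].
Applying the same elementary operations to the rows and columns of A produces a congruent diagonal matrix with entries 19, 27/19, 2/27, 1.
So there are 4 positive pivots.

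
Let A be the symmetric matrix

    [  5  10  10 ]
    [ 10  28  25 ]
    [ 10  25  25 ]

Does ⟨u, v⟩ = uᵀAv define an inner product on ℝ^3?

Leading principal minors: Δ_1 = 5, Δ_2 = 40, Δ_3 = 75.
All leading principal minors are positive, so by Sylvester's criterion Q is positive definite.
⟨·,·⟩ is an inner product exactly when A is positive definite.

yes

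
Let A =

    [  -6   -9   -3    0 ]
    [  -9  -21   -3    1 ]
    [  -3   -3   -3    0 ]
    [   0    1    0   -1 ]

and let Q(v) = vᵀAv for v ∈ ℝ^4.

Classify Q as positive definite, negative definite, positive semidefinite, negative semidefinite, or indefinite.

Leading principal minors: Δ_1 = -6, Δ_2 = 45, Δ_3 = -54, Δ_4 = 45.
The signs alternate starting with Δ_1 < 0, so by Sylvester's criterion Q is negative definite.

negative definite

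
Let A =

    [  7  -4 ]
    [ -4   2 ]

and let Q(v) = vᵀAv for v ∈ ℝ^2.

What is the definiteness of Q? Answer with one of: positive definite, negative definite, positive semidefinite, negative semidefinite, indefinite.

indefinite

Applying the same elementary operations to the rows and columns of A produces a congruent diagonal matrix with entries 7, -2/7.
Counting signs: 1 positive, 1 negative.
Hence Q is indefinite.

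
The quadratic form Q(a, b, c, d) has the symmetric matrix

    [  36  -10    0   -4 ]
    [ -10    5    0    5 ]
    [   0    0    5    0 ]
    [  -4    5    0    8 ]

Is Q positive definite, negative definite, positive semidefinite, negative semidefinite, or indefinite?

Leading principal minors: Δ_1 = 36, Δ_2 = 80, Δ_3 = 400, Δ_4 = 300.
All leading principal minors are positive, so by Sylvester's criterion Q is positive definite.

positive definite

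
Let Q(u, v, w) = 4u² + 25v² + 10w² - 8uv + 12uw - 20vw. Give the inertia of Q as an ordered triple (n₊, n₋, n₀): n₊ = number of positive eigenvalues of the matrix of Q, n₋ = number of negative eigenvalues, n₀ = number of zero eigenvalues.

(3, 0, 0)

Write A = [[4, -4, 6], [-4, 25, -10], [6, -10, 10]].
Applying the same elementary operations to the rows and columns of A produces a congruent diagonal matrix with entries 4, 21, 5/21.
So there are 3 positive pivots.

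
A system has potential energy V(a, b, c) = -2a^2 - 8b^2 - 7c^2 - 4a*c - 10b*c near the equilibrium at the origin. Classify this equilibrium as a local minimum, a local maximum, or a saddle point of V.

The Hessian at the origin is H = [[-4, 0, -4], [0, -16, -10], [-4, -10, -14]].
Applying the same elementary operations to the rows and columns of H produces a congruent diagonal matrix with entries -4, -16, -15/4.
Counting signs: 3 negative.
H is negative definite, so the origin is a strict local maximum.

local maximum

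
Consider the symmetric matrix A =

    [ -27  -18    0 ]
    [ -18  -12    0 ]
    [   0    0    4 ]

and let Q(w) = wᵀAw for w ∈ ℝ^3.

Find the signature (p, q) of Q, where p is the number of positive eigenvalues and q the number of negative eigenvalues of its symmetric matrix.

Row-reducing A symmetrically gives the diagonal entries -27, 0, 4.
That gives 1 positive, 1 negative, 1 zero pivots.

(1, 1)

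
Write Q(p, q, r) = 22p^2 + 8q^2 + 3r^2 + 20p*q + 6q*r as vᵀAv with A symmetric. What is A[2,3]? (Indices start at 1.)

3

The coefficient of q·r in Q is 6. For a symmetric A this equals A[2,3] + A[3,2] = 2·A[2,3].
So A[2,3] = 6/2 = 3.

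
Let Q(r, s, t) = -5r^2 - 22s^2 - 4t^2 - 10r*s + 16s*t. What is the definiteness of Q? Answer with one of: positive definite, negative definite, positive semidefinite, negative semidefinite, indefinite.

The symmetric matrix of Q is A = [[-5, -5, 0], [-5, -22, 8], [0, 8, -4]].
Leading principal minors: Δ_1 = -5, Δ_2 = 85, Δ_3 = -20.
The signs alternate starting with Δ_1 < 0, so by Sylvester's criterion Q is negative definite.

negative definite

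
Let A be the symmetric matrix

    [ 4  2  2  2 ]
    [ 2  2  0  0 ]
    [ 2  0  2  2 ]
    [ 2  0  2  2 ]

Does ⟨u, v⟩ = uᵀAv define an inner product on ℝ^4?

no

Symmetric row and column elimination reduces A to a congruent diagonal form with pivots 4, 1, 0, 0.
So there are 2 positive, 2 zero pivots.
Hence Q is positive semidefinite.
⟨·,·⟩ is an inner product exactly when A is positive definite.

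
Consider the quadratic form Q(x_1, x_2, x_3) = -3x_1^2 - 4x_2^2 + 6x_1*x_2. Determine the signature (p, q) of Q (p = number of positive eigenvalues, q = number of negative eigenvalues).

(0, 2)

Write A = [[-3, 3, 0], [3, -4, 0], [0, 0, 0]].
Applying the same elementary operations to the rows and columns of A produces a congruent diagonal matrix with entries -3, -1, 0.
That gives 2 negative, 1 zero pivots.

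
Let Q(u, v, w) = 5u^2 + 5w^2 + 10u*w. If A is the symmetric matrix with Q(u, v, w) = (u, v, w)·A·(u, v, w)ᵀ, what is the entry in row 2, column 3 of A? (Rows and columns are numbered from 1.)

0

The coefficient of v·w in Q is 0. For a symmetric A this equals A[2,3] + A[3,2] = 2·A[2,3].
So A[2,3] = 0/2 = 0.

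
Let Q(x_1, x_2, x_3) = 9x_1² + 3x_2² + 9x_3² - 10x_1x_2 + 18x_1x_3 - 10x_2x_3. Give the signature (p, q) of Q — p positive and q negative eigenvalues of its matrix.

(2, 0)

The symmetric matrix is A = [[9, -5, 9], [-5, 3, -5], [9, -5, 9]].
Applying the same elementary operations to the rows and columns of A produces a congruent diagonal matrix with entries 9, 2/9, 0.
That gives 2 positive, 1 zero pivots.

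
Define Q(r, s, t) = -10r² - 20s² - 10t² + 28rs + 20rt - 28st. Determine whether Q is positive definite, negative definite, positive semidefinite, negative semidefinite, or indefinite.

negative semidefinite

The associated matrix is A = [[-10, 14, 10], [14, -20, -14], [10, -14, -10]].
Symmetric row and column elimination reduces A to a congruent diagonal form with pivots -10, -2/5, 0.
That gives 2 negative, 1 zero pivots.
Hence Q is negative semidefinite.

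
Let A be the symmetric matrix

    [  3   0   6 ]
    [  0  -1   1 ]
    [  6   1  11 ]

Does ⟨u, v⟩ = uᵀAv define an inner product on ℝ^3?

no

Congruent diagonalization of A (simultaneous row and column reduction) yields pivots 3, -1, 0.
That gives 1 positive, 1 negative, 1 zero pivots.
Hence Q is indefinite.
⟨·,·⟩ is an inner product exactly when A is positive definite.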